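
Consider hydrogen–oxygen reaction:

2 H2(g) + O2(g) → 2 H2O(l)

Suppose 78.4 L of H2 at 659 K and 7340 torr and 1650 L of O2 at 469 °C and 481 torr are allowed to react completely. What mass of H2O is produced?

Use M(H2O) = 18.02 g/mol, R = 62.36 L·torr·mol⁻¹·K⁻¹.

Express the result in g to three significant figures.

252 g

n(H2) = PV/RT = (7340 × 78.4) / (62.36 × 659) = 14.00 mol
n(O2) = PV/RT = (481 × 1650) / (62.36 × 742.15) = 17.15 mol
For 14.00 mol H2, stoichiometry requires (1/2) × 14.00 = 7.000 mol O2; 17.15 mol is available, so H2 is limiting.
n(H2O) = (2/2) × 14.00 = 14.00 mol
m(H2O) = 14.00 × 18.02 = 252.3 g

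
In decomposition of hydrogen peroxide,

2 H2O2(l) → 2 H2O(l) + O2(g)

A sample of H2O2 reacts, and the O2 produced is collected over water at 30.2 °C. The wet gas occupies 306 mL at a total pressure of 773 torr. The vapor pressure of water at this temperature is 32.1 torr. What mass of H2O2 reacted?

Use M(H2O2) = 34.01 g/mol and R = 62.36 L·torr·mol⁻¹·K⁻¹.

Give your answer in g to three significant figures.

P(O2) = 773 − 32.1 = 740.9 torr
n(O2) = PV/RT = (740.9 × 0.3060) / (62.36 × 303.35) = 0.01198 mol
n(H2O2) = (2/1) × 0.01198 = 0.02396 mol
m(H2O2) = 0.02396 × 34.01 = 0.8149 g

0.815 g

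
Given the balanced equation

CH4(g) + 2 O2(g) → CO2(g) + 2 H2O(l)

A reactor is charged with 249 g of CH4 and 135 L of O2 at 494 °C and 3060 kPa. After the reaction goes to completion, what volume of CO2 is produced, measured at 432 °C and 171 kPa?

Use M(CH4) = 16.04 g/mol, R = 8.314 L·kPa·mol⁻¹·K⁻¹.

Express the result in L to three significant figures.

n(CH4) = 249 / 16.04 = 15.52 mol
n(O2) = PV/RT = (3060 × 135) / (8.314 × 767.15) = 64.77 mol
For 15.52 mol CH4, stoichiometry requires (2/1) × 15.52 = 31.04 mol O2; 64.77 mol is available, so CH4 is limiting.
n(CO2) = (1/1) × 15.52 = 15.52 mol
V(CO2) = nRT/P = 15.52 × 8.314 × 705.15 / 171 = 532.1 L

532 L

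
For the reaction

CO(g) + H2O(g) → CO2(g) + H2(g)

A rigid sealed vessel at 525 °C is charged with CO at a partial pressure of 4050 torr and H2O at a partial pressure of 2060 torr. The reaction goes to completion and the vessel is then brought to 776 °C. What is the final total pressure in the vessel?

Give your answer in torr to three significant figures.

With V and T fixed, P_i ∝ n_i, so the mole ratios apply directly to partial pressures at 525 °C.
P(H2O) required for 4050 torr of CO = (1/1) × 4050 = 4050 torr; available 2060 torr, so H2O is limiting.
P(CO) remaining = 4050 − (1/1) × 2060 = 1990 torr
P(gaseous products) = (1+1)/1 × 2060 = 4120 torr
P_total at 525 °C = 1990 + 4120 = 6110 torr
Scaling to 776 °C: P = 6110 × 1049.15/798.15 = 8031 torr

8030 torr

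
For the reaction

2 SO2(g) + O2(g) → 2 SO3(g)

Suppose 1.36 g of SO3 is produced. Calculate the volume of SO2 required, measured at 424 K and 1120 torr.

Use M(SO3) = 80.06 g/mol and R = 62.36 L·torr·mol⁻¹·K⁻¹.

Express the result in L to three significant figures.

n(SO3) = 1.360 / 80.06 = 0.01699 mol
n(SO2) = (2/2) × 0.01699 = 0.01699 mol
V = nRT/P = 0.01699 × 62.36 × 424 / 1120 = 0.4011 L

0.401 L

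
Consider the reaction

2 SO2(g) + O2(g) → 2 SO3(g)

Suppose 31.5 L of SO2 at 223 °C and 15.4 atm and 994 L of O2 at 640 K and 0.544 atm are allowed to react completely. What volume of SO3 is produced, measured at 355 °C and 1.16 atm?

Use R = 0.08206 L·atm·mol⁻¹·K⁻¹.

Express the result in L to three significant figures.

n(SO2) = PV/RT = (15.4 × 31.5) / (0.08206 × 496.15) = 11.91 mol
n(O2) = PV/RT = (0.544 × 994) / (0.08206 × 640) = 10.30 mol
For 11.91 mol SO2, stoichiometry requires (1/2) × 11.91 = 5.955 mol O2; 10.30 mol is available, so SO2 is limiting.
n(SO3) = (2/2) × 11.91 = 11.91 mol
V(SO3) = nRT/P = 11.91 × 0.08206 × 628.15 / 1.16 = 529.2 L

529 L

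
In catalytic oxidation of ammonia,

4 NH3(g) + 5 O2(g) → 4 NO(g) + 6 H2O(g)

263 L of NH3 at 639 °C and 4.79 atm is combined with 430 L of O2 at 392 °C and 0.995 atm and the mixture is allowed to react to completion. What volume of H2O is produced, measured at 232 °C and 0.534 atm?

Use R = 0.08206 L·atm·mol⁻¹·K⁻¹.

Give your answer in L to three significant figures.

730 L

n(NH3) = PV/RT = (4.79 × 263) / (0.08206 × 912.15) = 16.83 mol
n(O2) = PV/RT = (0.995 × 430) / (0.08206 × 665.15) = 7.839 mol
For 16.83 mol NH3, stoichiometry requires (5/4) × 16.83 = 21.04 mol O2; 7.839 mol is available, so O2 is limiting.
n(H2O) = (6/5) × 7.839 = 9.407 mol
V(H2O) = nRT/P = 9.407 × 0.08206 × 505.15 / 0.534 = 730.2 L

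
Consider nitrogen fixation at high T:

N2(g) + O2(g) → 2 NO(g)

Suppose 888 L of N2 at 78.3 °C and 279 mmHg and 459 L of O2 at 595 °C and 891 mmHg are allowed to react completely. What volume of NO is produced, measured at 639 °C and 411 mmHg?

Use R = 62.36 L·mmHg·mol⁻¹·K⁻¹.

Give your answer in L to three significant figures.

n(N2) = PV/RT = (279 × 888) / (62.36 × 351.45) = 11.30 mol
n(O2) = PV/RT = (891 × 459) / (62.36 × 868.15) = 7.554 mol
For 11.30 mol N2, stoichiometry requires (1/1) × 11.30 = 11.30 mol O2; 7.554 mol is available, so O2 is limiting.
n(NO) = (2/1) × 7.554 = 15.11 mol
V(NO) = nRT/P = 15.11 × 62.36 × 912.15 / 411 = 2091 L

2090 L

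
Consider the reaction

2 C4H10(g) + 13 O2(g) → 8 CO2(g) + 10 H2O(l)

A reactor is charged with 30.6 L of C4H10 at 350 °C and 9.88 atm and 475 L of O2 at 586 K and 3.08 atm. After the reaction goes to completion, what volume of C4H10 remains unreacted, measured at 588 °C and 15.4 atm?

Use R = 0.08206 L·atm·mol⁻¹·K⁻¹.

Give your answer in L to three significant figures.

n(C4H10) = PV/RT = (9.88 × 30.6) / (0.08206 × 623.15) = 5.912 mol
n(O2) = PV/RT = (3.08 × 475) / (0.08206 × 586) = 30.42 mol
For 5.912 mol C4H10, stoichiometry requires (13/2) × 5.912 = 38.43 mol O2; 30.42 mol is available, so O2 is limiting.
n(C4H10) consumed = (2/13) × 30.42 = 4.680 mol; remaining = 5.912 − 4.680 = 1.232 mol
V(C4H10) = nRT/P = 1.232 × 0.08206 × 861.15 / 15.4 = 5.653 L

5.65 L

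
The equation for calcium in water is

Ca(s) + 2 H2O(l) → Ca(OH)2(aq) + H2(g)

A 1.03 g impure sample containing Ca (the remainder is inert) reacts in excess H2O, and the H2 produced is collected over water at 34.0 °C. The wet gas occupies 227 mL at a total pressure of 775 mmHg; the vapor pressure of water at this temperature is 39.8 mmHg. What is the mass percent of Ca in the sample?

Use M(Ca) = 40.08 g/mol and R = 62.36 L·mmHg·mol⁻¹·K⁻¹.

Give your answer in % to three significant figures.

P(H2) = 775 − 39.8 = 735.2 mmHg
n(H2) = PV/RT = (735.2 × 0.2270) / (62.36 × 307.15) = 0.008713 mol
n(Ca) = (1/1) × 0.008713 = 0.008713 mol
m(Ca) = 0.008713 × 40.08 = 0.3492 g
%Ca = 0.3492 / 1.03 × 100 = 33.90%

33.9 %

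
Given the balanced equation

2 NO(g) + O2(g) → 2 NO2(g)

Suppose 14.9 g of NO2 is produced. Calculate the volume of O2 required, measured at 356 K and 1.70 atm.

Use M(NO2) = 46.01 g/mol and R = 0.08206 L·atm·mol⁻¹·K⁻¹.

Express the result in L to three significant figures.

n(NO2) = 14.90 / 46.01 = 0.3238 mol
n(O2) = (1/2) × 0.3238 = 0.1619 mol
V = nRT/P = 0.1619 × 0.08206 × 356 / 1.70 = 2.782 L

2.78 L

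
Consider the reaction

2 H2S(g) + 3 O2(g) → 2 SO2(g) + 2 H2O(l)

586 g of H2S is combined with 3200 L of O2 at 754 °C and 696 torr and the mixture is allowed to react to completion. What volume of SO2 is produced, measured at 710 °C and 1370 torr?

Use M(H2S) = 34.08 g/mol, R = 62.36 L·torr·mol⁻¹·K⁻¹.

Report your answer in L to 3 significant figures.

769 L

n(H2S) = 586 / 34.08 = 17.19 mol
n(O2) = PV/RT = (696 × 3200) / (62.36 × 1027.15) = 34.77 mol
For 17.19 mol H2S, stoichiometry requires (3/2) × 17.19 = 25.79 mol O2; 34.77 mol is available, so H2S is limiting.
n(SO2) = (2/2) × 17.19 = 17.19 mol
V(SO2) = nRT/P = 17.19 × 62.36 × 983.15 / 1370 = 769.3 L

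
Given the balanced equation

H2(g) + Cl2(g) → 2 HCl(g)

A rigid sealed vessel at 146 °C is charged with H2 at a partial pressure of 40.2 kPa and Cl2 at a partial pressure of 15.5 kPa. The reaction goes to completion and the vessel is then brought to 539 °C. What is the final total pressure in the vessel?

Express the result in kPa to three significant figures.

Because the vessel is rigid and T is held at 146 °C, work the stoichiometry in partial pressures (P_i = n_iRT/V).
P(Cl2) required for 40.2 kPa of H2 = (1/1) × 40.2 = 40.20 kPa; available 15.5 kPa, so Cl2 is limiting.
P(H2) remaining = 40.2 − (1/1) × 15.5 = 24.70 kPa
P(gaseous products) = (2)/1 × 15.5 = 31.00 kPa
P_total at 146 °C = 24.70 + 31.00 = 55.70 kPa
Scaling to 539 °C: P = 55.70 × 812.15/419.15 = 107.9 kPa

108 kPa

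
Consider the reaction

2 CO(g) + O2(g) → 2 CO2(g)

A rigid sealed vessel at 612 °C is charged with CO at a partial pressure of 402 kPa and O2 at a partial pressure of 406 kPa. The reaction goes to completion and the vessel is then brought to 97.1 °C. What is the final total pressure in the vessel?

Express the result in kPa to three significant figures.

254 kPa

Because the vessel is rigid and T is held at 612 °C, work the stoichiometry in partial pressures (P_i = n_iRT/V).
P(O2) required for 402 kPa of CO = (1/2) × 402 = 201.0 kPa; available 406 kPa, so CO is limiting.
P(O2) remaining = 406 − (1/2) × 402 = 205.0 kPa
P(gaseous products) = (2)/2 × 402 = 402.0 kPa
P_total at 612 °C = 205.0 + 402.0 = 607.0 kPa
Scaling to 97.1 °C: P = 607.0 × 370.25/885.15 = 253.9 kPa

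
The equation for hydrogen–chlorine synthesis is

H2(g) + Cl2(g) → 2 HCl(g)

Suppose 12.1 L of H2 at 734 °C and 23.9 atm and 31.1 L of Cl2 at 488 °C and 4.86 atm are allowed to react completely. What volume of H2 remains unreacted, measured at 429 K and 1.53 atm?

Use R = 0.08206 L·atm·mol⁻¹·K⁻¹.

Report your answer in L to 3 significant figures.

n(H2) = PV/RT = (23.9 × 12.1) / (0.08206 × 1007.15) = 3.499 mol
n(Cl2) = PV/RT = (4.86 × 31.1) / (0.08206 × 761.15) = 2.420 mol
For 3.499 mol H2, stoichiometry requires (1/1) × 3.499 = 3.499 mol Cl2; 2.420 mol is available, so Cl2 is limiting.
n(H2) consumed = (1/1) × 2.420 = 2.420 mol; remaining = 3.499 − 2.420 = 1.079 mol
V(H2) = nRT/P = 1.079 × 0.08206 × 429 / 1.53 = 24.83 L

24.8 L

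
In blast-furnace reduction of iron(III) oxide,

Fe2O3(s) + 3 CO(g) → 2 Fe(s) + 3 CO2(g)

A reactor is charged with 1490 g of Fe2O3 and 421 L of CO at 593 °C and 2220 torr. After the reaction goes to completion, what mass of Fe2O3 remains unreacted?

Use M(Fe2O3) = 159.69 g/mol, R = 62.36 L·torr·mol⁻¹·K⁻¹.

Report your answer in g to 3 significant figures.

n(Fe2O3) = 1490 / 159.69 = 9.331 mol
n(CO) = PV/RT = (2220 × 421) / (62.36 × 866.15) = 17.30 mol
For 9.331 mol Fe2O3, stoichiometry requires (3/1) × 9.331 = 27.99 mol CO; 17.30 mol is available, so CO is limiting.
n(Fe2O3) consumed = (1/3) × 17.30 = 5.767 mol; remaining = 9.331 − 5.767 = 3.564 mol
m(Fe2O3) = 3.564 × 159.69 = 569.1 g

569 g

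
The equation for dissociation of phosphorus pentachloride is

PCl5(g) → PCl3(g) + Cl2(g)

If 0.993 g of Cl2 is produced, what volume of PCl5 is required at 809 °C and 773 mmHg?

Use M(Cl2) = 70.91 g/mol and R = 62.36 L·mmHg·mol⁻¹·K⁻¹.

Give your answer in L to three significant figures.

n(Cl2) = 0.9930 / 70.91 = 0.01400 mol
n(PCl5) = (1/1) × 0.01400 = 0.01400 mol
V = nRT/P = 0.01400 × 62.36 × 1082.15 / 773 = 1.222 L

1.22 L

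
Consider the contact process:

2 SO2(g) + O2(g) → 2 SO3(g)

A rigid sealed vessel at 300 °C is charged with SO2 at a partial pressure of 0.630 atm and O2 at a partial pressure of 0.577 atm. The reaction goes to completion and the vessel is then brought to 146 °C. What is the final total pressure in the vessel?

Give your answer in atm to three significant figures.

0.652 atm

At constant V, partial pressures at 300 °C are proportional to moles, so apply stoichiometry directly to pressures.
P(O2) required for 0.630 atm of SO2 = (1/2) × 0.630 = 0.3150 atm; available 0.577 atm, so SO2 is limiting.
P(O2) remaining = 0.577 − (1/2) × 0.630 = 0.2620 atm
P(gaseous products) = (2)/2 × 0.630 = 0.6300 atm
P_total at 300 °C = 0.2620 + 0.6300 = 0.8920 atm
Scaling to 146 °C: P = 0.8920 × 419.15/573.15 = 0.6523 atm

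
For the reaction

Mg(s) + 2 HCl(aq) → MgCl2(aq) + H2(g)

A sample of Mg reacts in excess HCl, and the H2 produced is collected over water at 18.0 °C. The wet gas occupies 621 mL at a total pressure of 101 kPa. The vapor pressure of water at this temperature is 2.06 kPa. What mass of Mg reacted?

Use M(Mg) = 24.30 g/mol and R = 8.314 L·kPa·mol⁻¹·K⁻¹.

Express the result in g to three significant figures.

P(H2) = 101 − 2.06 = 98.94 kPa
n(H2) = PV/RT = (98.94 × 0.6210) / (8.314 × 291.15) = 0.02538 mol
n(Mg) = (1/1) × 0.02538 = 0.02538 mol
m(Mg) = 0.02538 × 24.30 = 0.6167 g

0.617 g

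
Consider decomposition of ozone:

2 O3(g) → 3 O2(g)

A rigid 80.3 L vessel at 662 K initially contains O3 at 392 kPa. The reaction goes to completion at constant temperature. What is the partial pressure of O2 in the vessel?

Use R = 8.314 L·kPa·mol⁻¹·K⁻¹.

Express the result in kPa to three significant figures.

n(O3)₀ = PV/RT = (392 × 80.3) / (8.314 × 662) = 5.719 mol
n(O2) = (3/2) × 5.719 = 8.579 mol
P(O2) = nRT/V = 8.579 × 8.314 × 662 / 80.3 = 588.0 kPa

588 kPa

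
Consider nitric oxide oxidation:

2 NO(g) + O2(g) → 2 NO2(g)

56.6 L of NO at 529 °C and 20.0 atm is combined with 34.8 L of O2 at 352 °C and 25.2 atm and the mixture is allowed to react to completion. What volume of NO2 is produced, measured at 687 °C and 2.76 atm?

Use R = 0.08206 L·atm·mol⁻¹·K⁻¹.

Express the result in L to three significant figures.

n(NO) = PV/RT = (20.0 × 56.6) / (0.08206 × 802.15) = 17.20 mol
n(O2) = PV/RT = (25.2 × 34.8) / (0.08206 × 625.15) = 17.09 mol
For 17.20 mol NO, stoichiometry requires (1/2) × 17.20 = 8.600 mol O2; 17.09 mol is available, so NO is limiting.
n(NO2) = (2/2) × 17.20 = 17.20 mol
V(NO2) = nRT/P = 17.20 × 0.08206 × 960.15 / 2.76 = 491.0 L

491 L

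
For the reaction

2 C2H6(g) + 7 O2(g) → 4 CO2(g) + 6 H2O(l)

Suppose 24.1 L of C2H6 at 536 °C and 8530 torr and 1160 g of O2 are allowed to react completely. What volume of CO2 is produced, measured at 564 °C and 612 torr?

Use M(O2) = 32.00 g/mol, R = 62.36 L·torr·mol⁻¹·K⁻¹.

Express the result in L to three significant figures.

n(C2H6) = PV/RT = (8530 × 24.1) / (62.36 × 809.15) = 4.074 mol
n(O2) = 1160 / 32.00 = 36.25 mol
For 4.074 mol C2H6, stoichiometry requires (7/2) × 4.074 = 14.26 mol O2; 36.25 mol is available, so C2H6 is limiting.
n(CO2) = (4/2) × 4.074 = 8.148 mol
V(CO2) = nRT/P = 8.148 × 62.36 × 837.15 / 612 = 695.0 L

695 L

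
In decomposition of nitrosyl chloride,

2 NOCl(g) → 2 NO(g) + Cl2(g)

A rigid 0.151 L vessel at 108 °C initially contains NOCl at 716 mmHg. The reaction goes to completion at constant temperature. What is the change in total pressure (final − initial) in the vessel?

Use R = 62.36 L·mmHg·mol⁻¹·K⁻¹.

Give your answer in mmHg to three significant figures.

Rigid vessel, constant T ⇒ P scales with total gas moles (2 → 3).
P_final = (3/2) × 716 = 1074 mmHg; ΔP = 1074 − 716 = 358.0 mmHg

358 mmHg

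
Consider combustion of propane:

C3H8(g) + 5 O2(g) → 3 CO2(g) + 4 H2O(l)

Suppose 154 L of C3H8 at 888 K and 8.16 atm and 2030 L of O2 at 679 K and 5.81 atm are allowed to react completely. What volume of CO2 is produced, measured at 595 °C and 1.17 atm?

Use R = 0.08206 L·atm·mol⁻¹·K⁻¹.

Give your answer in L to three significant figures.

3150 L

n(C3H8) = PV/RT = (8.16 × 154) / (0.08206 × 888) = 17.25 mol
n(O2) = PV/RT = (5.81 × 2030) / (0.08206 × 679) = 211.7 mol
For 17.25 mol C3H8, stoichiometry requires (5/1) × 17.25 = 86.25 mol O2; 211.7 mol is available, so C3H8 is limiting.
n(CO2) = (3/1) × 17.25 = 51.75 mol
V(CO2) = nRT/P = 51.75 × 0.08206 × 868.15 / 1.17 = 3151 L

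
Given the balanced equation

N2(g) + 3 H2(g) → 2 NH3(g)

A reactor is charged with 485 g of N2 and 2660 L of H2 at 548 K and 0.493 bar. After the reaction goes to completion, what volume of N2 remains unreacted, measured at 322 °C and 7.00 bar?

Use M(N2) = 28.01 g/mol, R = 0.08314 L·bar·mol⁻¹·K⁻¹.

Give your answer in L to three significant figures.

54.6 L

n(N2) = 485 / 28.01 = 17.32 mol
n(H2) = PV/RT = (0.493 × 2660) / (0.08314 × 548) = 28.78 mol
For 17.32 mol N2, stoichiometry requires (3/1) × 17.32 = 51.96 mol H2; 28.78 mol is available, so H2 is limiting.
n(N2) consumed = (1/3) × 28.78 = 9.593 mol; remaining = 17.32 − 9.593 = 7.727 mol
V(N2) = nRT/P = 7.727 × 0.08314 × 595.15 / 7.00 = 54.62 L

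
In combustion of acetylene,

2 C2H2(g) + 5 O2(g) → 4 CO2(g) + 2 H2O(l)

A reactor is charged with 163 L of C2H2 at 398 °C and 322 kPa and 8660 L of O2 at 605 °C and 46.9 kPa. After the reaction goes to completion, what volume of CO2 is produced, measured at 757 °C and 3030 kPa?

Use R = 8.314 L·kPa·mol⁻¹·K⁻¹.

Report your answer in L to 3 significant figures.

53.2 L

n(C2H2) = PV/RT = (322 × 163) / (8.314 × 671.15) = 9.406 mol
n(O2) = PV/RT = (46.9 × 8660) / (8.314 × 878.15) = 55.63 mol
For 9.406 mol C2H2, stoichiometry requires (5/2) × 9.406 = 23.52 mol O2; 55.63 mol is available, so C2H2 is limiting.
n(CO2) = (4/2) × 9.406 = 18.81 mol
V(CO2) = nRT/P = 18.81 × 8.314 × 1030.15 / 3030 = 53.17 L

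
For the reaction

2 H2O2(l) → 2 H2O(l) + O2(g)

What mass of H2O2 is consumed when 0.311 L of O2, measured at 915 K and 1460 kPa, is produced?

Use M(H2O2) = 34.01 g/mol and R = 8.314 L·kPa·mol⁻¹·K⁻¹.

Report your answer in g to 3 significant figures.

n(O2) = PV/RT = (1460 × 0.311) / (8.314 × 915) = 0.05969 mol
n(H2O2) = (2/1) × 0.05969 = 0.1194 mol
m(H2O2) = 0.1194 × 34.01 = 4.061 g

4.06 g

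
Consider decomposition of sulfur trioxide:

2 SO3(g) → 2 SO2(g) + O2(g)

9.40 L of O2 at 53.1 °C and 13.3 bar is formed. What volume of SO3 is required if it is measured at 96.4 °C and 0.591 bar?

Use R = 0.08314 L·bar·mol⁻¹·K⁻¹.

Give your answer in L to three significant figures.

479 L

n(O2) = PV/RT = (13.3 × 9.40) / (0.08314 × 326.25) = 4.609 mol
n(SO3) = (2/1) × 4.609 = 9.218 mol
V = nRT/P = 9.218 × 0.08314 × 369.55 / 0.591 = 479.2 L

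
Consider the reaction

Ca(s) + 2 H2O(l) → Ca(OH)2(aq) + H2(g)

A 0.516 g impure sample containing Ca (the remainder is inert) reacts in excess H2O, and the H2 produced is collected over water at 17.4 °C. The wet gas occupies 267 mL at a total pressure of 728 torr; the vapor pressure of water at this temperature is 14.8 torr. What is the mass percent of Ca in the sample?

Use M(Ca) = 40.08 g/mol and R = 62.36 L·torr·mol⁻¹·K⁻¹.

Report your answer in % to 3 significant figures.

81.6 %

P(H2) = 728 − 14.8 = 713.2 torr
n(H2) = PV/RT = (713.2 × 0.2670) / (62.36 × 290.55) = 0.01051 mol
n(Ca) = (1/1) × 0.01051 = 0.01051 mol
m(Ca) = 0.01051 × 40.08 = 0.4212 g
%Ca = 0.4212 / 0.516 × 100 = 81.63%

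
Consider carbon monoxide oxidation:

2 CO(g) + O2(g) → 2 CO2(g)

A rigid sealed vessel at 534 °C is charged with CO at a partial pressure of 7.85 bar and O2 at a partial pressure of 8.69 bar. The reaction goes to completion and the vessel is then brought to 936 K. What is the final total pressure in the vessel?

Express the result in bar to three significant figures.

14.6 bar

With V and T fixed, P_i ∝ n_i, so the mole ratios apply directly to partial pressures at 534 °C.
P(O2) required for 7.85 bar of CO = (1/2) × 7.85 = 3.925 bar; available 8.69 bar, so CO is limiting.
P(O2) remaining = 8.69 − (1/2) × 7.85 = 4.765 bar
P(gaseous products) = (2)/2 × 7.85 = 7.850 bar
P_total at 534 °C = 4.765 + 7.850 = 12.61 bar
Scaling to 936 K: P = 12.61 × 936/807.15 = 14.62 bar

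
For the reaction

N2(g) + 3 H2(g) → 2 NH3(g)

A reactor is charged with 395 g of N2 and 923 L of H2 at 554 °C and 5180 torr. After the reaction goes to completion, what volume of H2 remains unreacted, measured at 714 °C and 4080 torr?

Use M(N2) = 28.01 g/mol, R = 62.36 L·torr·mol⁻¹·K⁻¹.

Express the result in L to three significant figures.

760 L

n(N2) = 395 / 28.01 = 14.10 mol
n(H2) = PV/RT = (5180 × 923) / (62.36 × 827.15) = 92.69 mol
For 14.10 mol N2, stoichiometry requires (3/1) × 14.10 = 42.30 mol H2; 92.69 mol is available, so N2 is limiting.
n(H2) consumed = (3/1) × 14.10 = 42.30 mol; remaining = 92.69 − 42.30 = 50.39 mol
V(H2) = nRT/P = 50.39 × 62.36 × 987.15 / 4080 = 760.3 L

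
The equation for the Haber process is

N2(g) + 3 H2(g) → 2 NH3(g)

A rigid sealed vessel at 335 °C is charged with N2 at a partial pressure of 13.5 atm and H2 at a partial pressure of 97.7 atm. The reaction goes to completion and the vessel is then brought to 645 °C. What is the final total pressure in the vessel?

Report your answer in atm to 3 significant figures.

127 atm

Because the vessel is rigid and T is held at 335 °C, work the stoichiometry in partial pressures (P_i = n_iRT/V).
P(H2) required for 13.5 atm of N2 = (3/1) × 13.5 = 40.50 atm; available 97.7 atm, so N2 is limiting.
P(H2) remaining = 97.7 − (3/1) × 13.5 = 57.20 atm
P(gaseous products) = (2)/1 × 13.5 = 27.00 atm
P_total at 335 °C = 57.20 + 27.00 = 84.20 atm
Scaling to 645 °C: P = 84.20 × 918.15/608.15 = 127.1 atm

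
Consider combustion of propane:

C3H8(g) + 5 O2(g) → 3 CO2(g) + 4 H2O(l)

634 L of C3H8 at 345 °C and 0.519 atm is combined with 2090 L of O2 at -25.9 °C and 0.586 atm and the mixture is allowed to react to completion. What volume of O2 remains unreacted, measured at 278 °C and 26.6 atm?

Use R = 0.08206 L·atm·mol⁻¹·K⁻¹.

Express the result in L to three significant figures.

47.5 L

n(C3H8) = PV/RT = (0.519 × 634) / (0.08206 × 618.15) = 6.487 mol
n(O2) = PV/RT = (0.586 × 2090) / (0.08206 × 247.25) = 60.36 mol
For 6.487 mol C3H8, stoichiometry requires (5/1) × 6.487 = 32.44 mol O2; 60.36 mol is available, so C3H8 is limiting.
n(O2) consumed = (5/1) × 6.487 = 32.44 mol; remaining = 60.36 − 32.44 = 27.92 mol
V(O2) = nRT/P = 27.92 × 0.08206 × 551.15 / 26.6 = 47.47 L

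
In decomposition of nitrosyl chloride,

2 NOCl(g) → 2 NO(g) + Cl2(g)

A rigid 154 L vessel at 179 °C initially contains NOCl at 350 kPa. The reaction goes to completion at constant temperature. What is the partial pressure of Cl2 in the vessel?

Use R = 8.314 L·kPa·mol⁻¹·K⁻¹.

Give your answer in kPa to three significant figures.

175 kPa

n(NOCl)₀ = PV/RT = (350 × 154) / (8.314 × 452.15) = 14.34 mol
n(Cl2) = (1/2) × 14.34 = 7.170 mol
P(Cl2) = nRT/V = 7.170 × 8.314 × 452.15 / 154 = 175.0 kPa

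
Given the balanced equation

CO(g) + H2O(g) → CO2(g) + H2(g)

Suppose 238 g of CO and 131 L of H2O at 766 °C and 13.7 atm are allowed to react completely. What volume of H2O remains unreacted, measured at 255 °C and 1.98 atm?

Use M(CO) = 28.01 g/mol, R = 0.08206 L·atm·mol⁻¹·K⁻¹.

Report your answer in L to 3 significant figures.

275 L

n(CO) = 238 / 28.01 = 8.497 mol
n(H2O) = PV/RT = (13.7 × 131) / (0.08206 × 1039.15) = 21.05 mol
For 8.497 mol CO, stoichiometry requires (1/1) × 8.497 = 8.497 mol H2O; 21.05 mol is available, so CO is limiting.
n(H2O) consumed = (1/1) × 8.497 = 8.497 mol; remaining = 21.05 − 8.497 = 12.55 mol
V(H2O) = nRT/P = 12.55 × 0.08206 × 528.15 / 1.98 = 274.7 L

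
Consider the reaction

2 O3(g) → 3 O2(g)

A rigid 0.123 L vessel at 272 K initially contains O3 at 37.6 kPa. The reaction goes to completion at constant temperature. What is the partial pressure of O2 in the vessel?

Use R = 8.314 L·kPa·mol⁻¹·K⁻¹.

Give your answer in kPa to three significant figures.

n(O3)₀ = PV/RT = (37.6 × 0.123) / (8.314 × 272) = 0.002045 mol
n(O2) = (3/2) × 0.002045 = 0.003067 mol
P(O2) = nRT/V = 0.003067 × 8.314 × 272 / 0.123 = 56.39 kPa

56.4 kPa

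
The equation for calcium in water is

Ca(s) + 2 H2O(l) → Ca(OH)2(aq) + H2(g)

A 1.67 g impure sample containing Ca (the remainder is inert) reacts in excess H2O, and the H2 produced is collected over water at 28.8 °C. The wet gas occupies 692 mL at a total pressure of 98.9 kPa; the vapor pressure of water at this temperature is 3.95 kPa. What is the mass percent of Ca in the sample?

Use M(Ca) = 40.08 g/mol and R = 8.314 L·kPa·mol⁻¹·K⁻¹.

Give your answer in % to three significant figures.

P(H2) = 98.9 − 3.95 = 94.95 kPa
n(H2) = PV/RT = (94.95 × 0.6920) / (8.314 × 301.95) = 0.02617 mol
n(Ca) = (1/1) × 0.02617 = 0.02617 mol
m(Ca) = 0.02617 × 40.08 = 1.049 g
%Ca = 1.049 / 1.67 × 100 = 62.81%

62.8 %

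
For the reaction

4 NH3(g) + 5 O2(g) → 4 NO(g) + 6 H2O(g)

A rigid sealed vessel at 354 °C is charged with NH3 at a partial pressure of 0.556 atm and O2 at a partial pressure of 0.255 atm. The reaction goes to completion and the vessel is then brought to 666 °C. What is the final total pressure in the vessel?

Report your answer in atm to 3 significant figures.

1.29 atm

At constant V, partial pressures at 354 °C are proportional to moles, so apply stoichiometry directly to pressures.
P(O2) required for 0.556 atm of NH3 = (5/4) × 0.556 = 0.6950 atm; available 0.255 atm, so O2 is limiting.
P(NH3) remaining = 0.556 − (4/5) × 0.255 = 0.3520 atm
P(gaseous products) = (4+6)/5 × 0.255 = 0.5100 atm
P_total at 354 °C = 0.3520 + 0.5100 = 0.8620 atm
Scaling to 666 °C: P = 0.8620 × 939.15/627.15 = 1.291 atm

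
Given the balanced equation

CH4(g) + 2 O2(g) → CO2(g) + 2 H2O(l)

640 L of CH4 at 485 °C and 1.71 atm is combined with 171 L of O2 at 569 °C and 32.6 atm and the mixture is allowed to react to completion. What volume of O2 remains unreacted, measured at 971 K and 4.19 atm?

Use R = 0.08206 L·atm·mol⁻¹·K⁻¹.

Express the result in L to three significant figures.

n(CH4) = PV/RT = (1.71 × 640) / (0.08206 × 758.15) = 17.59 mol
n(O2) = PV/RT = (32.6 × 171) / (0.08206 × 842.15) = 80.67 mol
For 17.59 mol CH4, stoichiometry requires (2/1) × 17.59 = 35.18 mol O2; 80.67 mol is available, so CH4 is limiting.
n(O2) consumed = (2/1) × 17.59 = 35.18 mol; remaining = 80.67 − 35.18 = 45.49 mol
V(O2) = nRT/P = 45.49 × 0.08206 × 971 / 4.19 = 865.1 L

865 L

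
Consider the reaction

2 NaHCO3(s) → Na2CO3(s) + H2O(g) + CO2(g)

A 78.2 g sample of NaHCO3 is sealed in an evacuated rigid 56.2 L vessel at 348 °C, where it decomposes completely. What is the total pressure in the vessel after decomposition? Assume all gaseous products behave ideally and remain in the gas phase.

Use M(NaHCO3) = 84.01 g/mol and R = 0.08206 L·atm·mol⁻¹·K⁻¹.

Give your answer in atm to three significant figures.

0.844 atm

n(NaHCO3) = 78.2 / 84.01 = 0.9308 mol
n(gas produced) = (2/2) × 0.9308 = 0.9308 mol
P = nRT/V = 0.9308 × 0.08206 × 621.15 / 56.2 = 0.8442 atm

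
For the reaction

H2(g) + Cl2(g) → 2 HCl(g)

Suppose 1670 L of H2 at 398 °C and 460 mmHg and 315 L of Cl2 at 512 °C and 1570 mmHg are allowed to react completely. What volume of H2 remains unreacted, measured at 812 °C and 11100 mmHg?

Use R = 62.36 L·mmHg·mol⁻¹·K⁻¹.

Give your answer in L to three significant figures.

50.3 L

n(H2) = PV/RT = (460 × 1670) / (62.36 × 671.15) = 18.35 mol
n(Cl2) = PV/RT = (1570 × 315) / (62.36 × 785.15) = 10.10 mol
For 18.35 mol H2, stoichiometry requires (1/1) × 18.35 = 18.35 mol Cl2; 10.10 mol is available, so Cl2 is limiting.
n(H2) consumed = (1/1) × 10.10 = 10.10 mol; remaining = 18.35 − 10.10 = 8.250 mol
V(H2) = nRT/P = 8.250 × 62.36 × 1085.15 / 11100 = 50.30 L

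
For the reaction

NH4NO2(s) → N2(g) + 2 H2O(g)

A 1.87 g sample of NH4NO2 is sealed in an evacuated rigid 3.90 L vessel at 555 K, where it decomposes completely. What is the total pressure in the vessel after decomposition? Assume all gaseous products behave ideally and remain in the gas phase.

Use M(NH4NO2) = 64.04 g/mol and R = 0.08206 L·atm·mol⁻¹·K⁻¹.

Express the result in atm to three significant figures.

1.02 atm

n(NH4NO2) = 1.87 / 64.04 = 0.02920 mol
n(gas produced) = (3/1) × 0.02920 = 0.08760 mol
P = nRT/V = 0.08760 × 0.08206 × 555 / 3.90 = 1.023 atm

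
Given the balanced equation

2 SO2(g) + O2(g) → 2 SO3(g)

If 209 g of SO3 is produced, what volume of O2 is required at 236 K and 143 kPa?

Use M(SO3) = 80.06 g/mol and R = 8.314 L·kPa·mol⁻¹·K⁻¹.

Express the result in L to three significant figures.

17.9 L

n(SO3) = 209.0 / 80.06 = 2.611 mol
n(O2) = (1/2) × 2.611 = 1.306 mol
V = nRT/P = 1.306 × 8.314 × 236 / 143 = 17.92 L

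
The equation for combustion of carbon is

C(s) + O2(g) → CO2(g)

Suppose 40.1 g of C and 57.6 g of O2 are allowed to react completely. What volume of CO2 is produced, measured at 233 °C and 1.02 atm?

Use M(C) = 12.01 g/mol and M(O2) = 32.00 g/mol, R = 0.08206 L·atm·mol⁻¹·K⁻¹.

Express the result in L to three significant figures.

73.3 L

n(C) = 40.1 / 12.01 = 3.339 mol
n(O2) = 57.6 / 32.00 = 1.800 mol
For 3.339 mol C, stoichiometry requires (1/1) × 3.339 = 3.339 mol O2; 1.800 mol is available, so O2 is limiting.
n(CO2) = (1/1) × 1.800 = 1.800 mol
V(CO2) = nRT/P = 1.800 × 0.08206 × 506.15 / 1.02 = 73.30 L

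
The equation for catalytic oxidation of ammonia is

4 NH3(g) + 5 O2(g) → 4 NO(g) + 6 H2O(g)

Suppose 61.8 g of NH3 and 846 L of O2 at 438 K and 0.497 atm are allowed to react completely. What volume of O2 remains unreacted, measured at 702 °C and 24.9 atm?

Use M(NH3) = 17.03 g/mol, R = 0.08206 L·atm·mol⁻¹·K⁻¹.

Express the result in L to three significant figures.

23.0 L

n(NH3) = 61.8 / 17.03 = 3.629 mol
n(O2) = PV/RT = (0.497 × 846) / (0.08206 × 438) = 11.70 mol
For 3.629 mol NH3, stoichiometry requires (5/4) × 3.629 = 4.536 mol O2; 11.70 mol is available, so NH3 is limiting.
n(O2) consumed = (5/4) × 3.629 = 4.536 mol; remaining = 11.70 − 4.536 = 7.164 mol
V(O2) = nRT/P = 7.164 × 0.08206 × 975.15 / 24.9 = 23.02 L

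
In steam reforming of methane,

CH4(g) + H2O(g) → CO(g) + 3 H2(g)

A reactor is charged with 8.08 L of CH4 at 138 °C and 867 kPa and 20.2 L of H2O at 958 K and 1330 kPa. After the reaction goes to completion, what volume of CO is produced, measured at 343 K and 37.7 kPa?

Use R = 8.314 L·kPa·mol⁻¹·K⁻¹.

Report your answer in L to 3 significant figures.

155 L

n(CH4) = PV/RT = (867 × 8.08) / (8.314 × 411.15) = 2.049 mol
n(H2O) = PV/RT = (1330 × 20.2) / (8.314 × 958) = 3.373 mol
For 2.049 mol CH4, stoichiometry requires (1/1) × 2.049 = 2.049 mol H2O; 3.373 mol is available, so CH4 is limiting.
n(CO) = (1/1) × 2.049 = 2.049 mol
V(CO) = nRT/P = 2.049 × 8.314 × 343 / 37.7 = 155.0 L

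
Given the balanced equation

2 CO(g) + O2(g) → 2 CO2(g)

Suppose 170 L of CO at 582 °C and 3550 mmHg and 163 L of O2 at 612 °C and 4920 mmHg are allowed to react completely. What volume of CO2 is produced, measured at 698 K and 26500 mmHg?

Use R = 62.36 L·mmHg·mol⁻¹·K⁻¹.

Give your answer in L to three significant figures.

n(CO) = PV/RT = (3550 × 170) / (62.36 × 855.15) = 11.32 mol
n(O2) = PV/RT = (4920 × 163) / (62.36 × 885.15) = 14.53 mol
For 11.32 mol CO, stoichiometry requires (1/2) × 11.32 = 5.660 mol O2; 14.53 mol is available, so CO is limiting.
n(CO2) = (2/2) × 11.32 = 11.32 mol
V(CO2) = nRT/P = 11.32 × 62.36 × 698 / 26500 = 18.59 L

18.6 L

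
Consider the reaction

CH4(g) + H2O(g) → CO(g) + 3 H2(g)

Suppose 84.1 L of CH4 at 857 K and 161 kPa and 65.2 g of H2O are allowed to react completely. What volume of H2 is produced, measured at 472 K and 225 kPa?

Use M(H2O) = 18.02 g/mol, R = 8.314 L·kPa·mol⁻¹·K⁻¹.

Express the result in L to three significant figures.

n(CH4) = PV/RT = (161 × 84.1) / (8.314 × 857) = 1.900 mol
n(H2O) = 65.2 / 18.02 = 3.618 mol
For 1.900 mol CH4, stoichiometry requires (1/1) × 1.900 = 1.900 mol H2O; 3.618 mol is available, so CH4 is limiting.
n(H2) = (3/1) × 1.900 = 5.700 mol
V(H2) = nRT/P = 5.700 × 8.314 × 472 / 225 = 99.41 L

99.4 L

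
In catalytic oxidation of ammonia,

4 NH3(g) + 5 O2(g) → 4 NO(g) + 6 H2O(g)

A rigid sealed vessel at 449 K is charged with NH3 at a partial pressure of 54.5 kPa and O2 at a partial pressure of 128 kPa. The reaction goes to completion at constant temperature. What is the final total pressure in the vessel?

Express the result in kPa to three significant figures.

At constant V, partial pressures at 449 K are proportional to moles, so apply stoichiometry directly to pressures.
P(O2) required for 54.5 kPa of NH3 = (5/4) × 54.5 = 68.12 kPa; available 128 kPa, so NH3 is limiting.
P(O2) remaining = 128 − (5/4) × 54.5 = 59.88 kPa
P(gaseous products) = (4+6)/4 × 54.5 = 136.2 kPa
P_total at 449 K = 59.88 + 136.2 = 196.1 kPa

196 kPa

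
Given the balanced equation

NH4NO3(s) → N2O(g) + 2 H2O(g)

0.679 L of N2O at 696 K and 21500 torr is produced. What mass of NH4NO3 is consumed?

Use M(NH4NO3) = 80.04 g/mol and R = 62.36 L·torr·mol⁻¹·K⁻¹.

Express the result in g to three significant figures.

26.9 g

n(N2O) = PV/RT = (21500 × 0.679) / (62.36 × 696) = 0.3364 mol
n(NH4NO3) = (1/1) × 0.3364 = 0.3364 mol
m(NH4NO3) = 0.3364 × 80.04 = 26.93 g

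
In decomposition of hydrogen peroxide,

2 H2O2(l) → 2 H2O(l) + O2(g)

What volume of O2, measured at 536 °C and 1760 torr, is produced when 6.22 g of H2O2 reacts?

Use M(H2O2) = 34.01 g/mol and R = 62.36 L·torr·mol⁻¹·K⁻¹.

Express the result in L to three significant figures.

n(H2O2) = 6.220 / 34.01 = 0.1829 mol
n(O2) = (1/2) × 0.1829 = 0.09145 mol
V = nRT/P = 0.09145 × 62.36 × 809.15 / 1760 = 2.622 L

2.62 L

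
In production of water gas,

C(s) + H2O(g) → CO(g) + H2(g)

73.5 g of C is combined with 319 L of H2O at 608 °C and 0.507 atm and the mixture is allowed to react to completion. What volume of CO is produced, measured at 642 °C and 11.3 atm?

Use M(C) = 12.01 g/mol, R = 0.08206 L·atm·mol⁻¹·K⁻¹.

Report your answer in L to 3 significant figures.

14.9 L

n(C) = 73.5 / 12.01 = 6.120 mol
n(H2O) = PV/RT = (0.507 × 319) / (0.08206 × 881.15) = 2.237 mol
For 6.120 mol C, stoichiometry requires (1/1) × 6.120 = 6.120 mol H2O; 2.237 mol is available, so H2O is limiting.
n(CO) = (1/1) × 2.237 = 2.237 mol
V(CO) = nRT/P = 2.237 × 0.08206 × 915.15 / 11.3 = 14.87 L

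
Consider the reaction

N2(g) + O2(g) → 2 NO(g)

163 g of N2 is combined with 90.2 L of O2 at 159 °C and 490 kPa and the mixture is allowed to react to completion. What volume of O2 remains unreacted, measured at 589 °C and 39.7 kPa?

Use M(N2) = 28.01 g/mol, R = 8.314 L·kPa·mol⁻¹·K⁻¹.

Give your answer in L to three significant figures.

1170 L

n(N2) = 163 / 28.01 = 5.819 mol
n(O2) = PV/RT = (490 × 90.2) / (8.314 × 432.15) = 12.30 mol
For 5.819 mol N2, stoichiometry requires (1/1) × 5.819 = 5.819 mol O2; 12.30 mol is available, so N2 is limiting.
n(O2) consumed = (1/1) × 5.819 = 5.819 mol; remaining = 12.30 − 5.819 = 6.481 mol
V(O2) = nRT/P = 6.481 × 8.314 × 862.15 / 39.7 = 1170 L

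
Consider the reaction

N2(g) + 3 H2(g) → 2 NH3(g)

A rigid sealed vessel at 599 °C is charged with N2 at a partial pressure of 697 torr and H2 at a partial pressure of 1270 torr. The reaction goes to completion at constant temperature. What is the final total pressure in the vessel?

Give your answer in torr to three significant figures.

1120 torr

With V and T fixed, P_i ∝ n_i, so the mole ratios apply directly to partial pressures at 599 °C.
P(H2) required for 697 torr of N2 = (3/1) × 697 = 2091 torr; available 1270 torr, so H2 is limiting.
P(N2) remaining = 697 − (1/3) × 1270 = 273.7 torr
P(gaseous products) = (2)/3 × 1270 = 846.7 torr
P_total at 599 °C = 273.7 + 846.7 = 1120 torr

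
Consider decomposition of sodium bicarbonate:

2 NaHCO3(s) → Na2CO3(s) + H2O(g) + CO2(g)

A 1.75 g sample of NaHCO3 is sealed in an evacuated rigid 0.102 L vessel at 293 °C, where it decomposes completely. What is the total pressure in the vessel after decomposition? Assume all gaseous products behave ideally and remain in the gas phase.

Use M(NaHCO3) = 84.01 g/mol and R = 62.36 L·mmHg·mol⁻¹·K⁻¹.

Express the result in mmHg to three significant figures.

n(NaHCO3) = 1.75 / 84.01 = 0.02083 mol
n(gas produced) = (2/2) × 0.02083 = 0.02083 mol
P = nRT/V = 0.02083 × 62.36 × 566.15 / 0.102 = 7210 mmHg

7210 mmHg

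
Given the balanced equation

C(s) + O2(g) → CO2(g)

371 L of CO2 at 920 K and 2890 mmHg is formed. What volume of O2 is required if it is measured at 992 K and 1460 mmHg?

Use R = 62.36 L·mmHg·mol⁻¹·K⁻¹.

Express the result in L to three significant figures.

792 L

n(CO2) = PV/RT = (2890 × 371) / (62.36 × 920) = 18.69 mol
n(O2) = (1/1) × 18.69 = 18.69 mol
V = nRT/P = 18.69 × 62.36 × 992 / 1460 = 791.9 L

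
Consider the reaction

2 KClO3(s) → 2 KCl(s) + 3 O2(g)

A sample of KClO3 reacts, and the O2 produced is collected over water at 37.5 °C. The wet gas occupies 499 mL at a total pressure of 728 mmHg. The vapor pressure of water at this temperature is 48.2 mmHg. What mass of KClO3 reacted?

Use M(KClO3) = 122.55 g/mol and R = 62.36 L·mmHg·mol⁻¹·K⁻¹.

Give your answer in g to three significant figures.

P(O2) = 728 − 48.2 = 679.8 mmHg
n(O2) = PV/RT = (679.8 × 0.4990) / (62.36 × 310.65) = 0.01751 mol
n(KClO3) = (2/3) × 0.01751 = 0.01167 mol
m(KClO3) = 0.01167 × 122.55 = 1.430 g

1.43 g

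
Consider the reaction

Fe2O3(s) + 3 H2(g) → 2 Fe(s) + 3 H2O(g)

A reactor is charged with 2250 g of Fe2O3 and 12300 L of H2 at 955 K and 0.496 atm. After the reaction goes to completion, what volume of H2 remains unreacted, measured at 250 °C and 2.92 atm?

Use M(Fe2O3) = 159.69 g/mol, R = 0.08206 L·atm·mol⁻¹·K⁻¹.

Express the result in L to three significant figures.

n(Fe2O3) = 2250 / 159.69 = 14.09 mol
n(H2) = PV/RT = (0.496 × 12300) / (0.08206 × 955) = 77.85 mol
For 14.09 mol Fe2O3, stoichiometry requires (3/1) × 14.09 = 42.27 mol H2; 77.85 mol is available, so Fe2O3 is limiting.
n(H2) consumed = (3/1) × 14.09 = 42.27 mol; remaining = 77.85 − 42.27 = 35.58 mol
V(H2) = nRT/P = 35.58 × 0.08206 × 523.15 / 2.92 = 523.1 L

523 L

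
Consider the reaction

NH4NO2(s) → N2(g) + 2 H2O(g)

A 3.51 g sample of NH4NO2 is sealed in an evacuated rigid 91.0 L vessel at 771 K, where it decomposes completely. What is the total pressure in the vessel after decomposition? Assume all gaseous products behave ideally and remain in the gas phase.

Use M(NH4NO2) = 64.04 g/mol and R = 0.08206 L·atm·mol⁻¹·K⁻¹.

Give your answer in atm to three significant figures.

n(NH4NO2) = 3.51 / 64.04 = 0.05481 mol
n(gas produced) = (3/1) × 0.05481 = 0.1644 mol
P = nRT/V = 0.1644 × 0.08206 × 771 / 91.0 = 0.1143 atm

0.114 atm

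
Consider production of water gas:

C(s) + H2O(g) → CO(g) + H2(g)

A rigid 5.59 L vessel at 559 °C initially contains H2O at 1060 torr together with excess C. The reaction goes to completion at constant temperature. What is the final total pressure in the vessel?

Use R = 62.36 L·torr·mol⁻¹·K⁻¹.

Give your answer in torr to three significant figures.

Since T and V are fixed, P_final/P_initial = n_final/n_initial = 2/1.
P_final = (2/1) × 1060 = 2120 torr

2120 torr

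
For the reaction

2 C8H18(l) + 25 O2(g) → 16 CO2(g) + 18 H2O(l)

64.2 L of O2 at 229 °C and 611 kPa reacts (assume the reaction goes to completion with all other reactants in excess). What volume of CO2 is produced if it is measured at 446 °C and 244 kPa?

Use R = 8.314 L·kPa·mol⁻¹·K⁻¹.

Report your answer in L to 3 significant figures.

n(O2) = PV/RT = (611 × 64.2) / (8.314 × 502.15) = 9.396 mol
n(CO2) = (16/25) × 9.396 = 6.013 mol
V = nRT/P = 6.013 × 8.314 × 719.15 / 244 = 147.3 L

147 L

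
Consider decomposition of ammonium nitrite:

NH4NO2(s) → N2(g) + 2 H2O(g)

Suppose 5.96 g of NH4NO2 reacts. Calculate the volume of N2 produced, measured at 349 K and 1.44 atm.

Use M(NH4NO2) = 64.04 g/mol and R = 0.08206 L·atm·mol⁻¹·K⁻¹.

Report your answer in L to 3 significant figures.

n(NH4NO2) = 5.960 / 64.04 = 0.09307 mol
n(N2) = (1/1) × 0.09307 = 0.09307 mol
V = nRT/P = 0.09307 × 0.08206 × 349 / 1.44 = 1.851 L

1.85 L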